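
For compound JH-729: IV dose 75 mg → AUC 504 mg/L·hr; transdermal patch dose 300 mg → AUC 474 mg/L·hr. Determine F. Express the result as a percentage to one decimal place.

F = 23.5%

F = (AUC_ev / D_ev) / (AUC_iv / D_iv)
  = (474/300) / (504/75)
  = 1.58 / 6.72 = 0.2351
  = 23.51%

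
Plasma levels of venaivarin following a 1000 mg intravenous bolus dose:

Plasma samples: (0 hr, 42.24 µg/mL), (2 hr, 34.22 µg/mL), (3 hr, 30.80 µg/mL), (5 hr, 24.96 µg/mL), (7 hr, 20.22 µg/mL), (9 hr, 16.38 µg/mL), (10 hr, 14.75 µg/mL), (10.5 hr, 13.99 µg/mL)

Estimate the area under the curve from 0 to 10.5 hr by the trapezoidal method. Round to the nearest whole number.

Trapezoidal AUC_0→10.5:
  [0→2]: (42.24+34.22)/2 × 2 = 76.46
  [2→3]: (34.22+30.80)/2 × 1 = 32.51
  [3→5]: (30.80+24.96)/2 × 2 = 55.76
  [5→7]: (24.96+20.22)/2 × 2 = 45.18
  [7→9]: (20.22+16.38)/2 × 2 = 36.6
  [9→10]: (16.38+14.75)/2 × 1 = 15.565
  [10→10.5]: (14.75+13.99)/2 × 0.5 = 7.185
  Sum = 269.26 µg/mL·hr

AUC = 269 µg/mL·hr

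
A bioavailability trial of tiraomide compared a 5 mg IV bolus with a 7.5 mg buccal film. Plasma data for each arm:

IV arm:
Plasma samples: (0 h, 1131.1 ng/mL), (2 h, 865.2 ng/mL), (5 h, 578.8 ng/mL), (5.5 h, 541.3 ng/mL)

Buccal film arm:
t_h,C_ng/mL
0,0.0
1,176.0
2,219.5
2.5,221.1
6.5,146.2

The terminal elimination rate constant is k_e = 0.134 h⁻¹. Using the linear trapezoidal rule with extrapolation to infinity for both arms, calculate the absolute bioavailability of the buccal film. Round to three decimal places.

Trapezoidal AUC_0→5.5 (IV):
  [0→2]: (1131.1+865.2)/2 × 2 = 1996.3
  [2→5]: (865.2+578.8)/2 × 3 = 2166.0
  [5→5.5]: (578.8+541.3)/2 × 0.5 = 280.025
  Sum = 4442.325 ng/mL·h
IV tail: 541.3/0.134 = 4039.552; AUC_iv,0→∞ = 4442.325 + 4039.552 = 8481.877 ng/mL·h
Trapezoidal AUC_0→6.5 (buccal film):
  [0→1]: (0.0+176.0)/2 × 1 = 88.0
  [1→2]: (176.0+219.5)/2 × 1 = 197.75
  [2→2.5]: (219.5+221.1)/2 × 0.5 = 110.15
  [2.5→6.5]: (221.1+146.2)/2 × 4 = 734.6
  Sum = 1130.5 ng/mL·h
buccal film tail: 146.2/0.134 = 1091.045; AUC_ev,0→∞ = 1130.5 + 1091.045 = 2221.545 ng/mL·h
F = (AUC_ev/D_ev)/(AUC_iv/D_iv) = (2221.545/7.5)/(8481.877/5) = 296.206/1696.3754 = 0.1746

F = 0.175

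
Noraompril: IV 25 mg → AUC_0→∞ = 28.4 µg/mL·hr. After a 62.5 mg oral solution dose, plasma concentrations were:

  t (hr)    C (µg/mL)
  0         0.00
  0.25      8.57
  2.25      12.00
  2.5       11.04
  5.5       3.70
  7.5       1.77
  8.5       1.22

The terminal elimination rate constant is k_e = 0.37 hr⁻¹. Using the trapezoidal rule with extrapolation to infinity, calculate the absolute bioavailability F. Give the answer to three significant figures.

F = 0.801

Trapezoidal AUC_0→8.5 (oral solution):
  [0→0.25]: (0.00+8.57)/2 × 0.25 = 1.07125
  [0.25→2.25]: (8.57+12.00)/2 × 2 = 20.57
  [2.25→2.5]: (12.00+11.04)/2 × 0.25 = 2.88
  [2.5→5.5]: (11.04+3.70)/2 × 3 = 22.11
  [5.5→7.5]: (3.70+1.77)/2 × 2 = 5.47
  [7.5→8.5]: (1.77+1.22)/2 × 1 = 1.495
  Sum = 53.59625 µg/mL·hr
Tail: C_last/k_e = 1.22/0.37 = 3.297
AUC_0→∞ (oral solution) = 53.59625 + 3.297 = 56.89325 µg/mL·hr
F = (AUC_ev/D_ev)/(AUC_iv/D_iv) = (56.89325/62.5)/(28.4/25) = 0.910292/1.136 = 0.8013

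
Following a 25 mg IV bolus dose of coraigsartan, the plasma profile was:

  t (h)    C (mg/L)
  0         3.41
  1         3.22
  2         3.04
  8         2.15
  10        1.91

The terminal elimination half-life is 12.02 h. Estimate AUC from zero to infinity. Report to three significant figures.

Trapezoidal AUC_0→10:
  [0→1]: (3.41+3.22)/2 × 1 = 3.315
  [1→2]: (3.22+3.04)/2 × 1 = 3.13
  [2→8]: (3.04+2.15)/2 × 6 = 15.57
  [8→10]: (2.15+1.91)/2 × 2 = 4.06
  Sum = 26.075 mg/L·h
k_e = ln2 / t½ = 0.693147 / 12.02 = 0.0577 h^-1
Extrapolated tail: C_last / k_e = 1.91 / 0.0577 = 33.102
AUC_0→∞ = 26.075 + 33.102 = 59.177 mg/L·h

AUC = 59.2 mg/L·h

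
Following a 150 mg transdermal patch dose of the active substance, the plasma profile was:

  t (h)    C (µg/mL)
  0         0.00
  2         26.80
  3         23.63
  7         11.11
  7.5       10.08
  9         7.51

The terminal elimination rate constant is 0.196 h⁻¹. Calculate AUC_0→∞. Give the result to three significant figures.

AUC = 178 µg/mL·h

Trapezoidal AUC_0→9:
  [0→2]: (0.00+26.80)/2 × 2 = 26.8
  [2→3]: (26.80+23.63)/2 × 1 = 25.215
  [3→7]: (23.63+11.11)/2 × 4 = 69.48
  [7→7.5]: (11.11+10.08)/2 × 0.5 = 5.2975
  [7.5→9]: (10.08+7.51)/2 × 1.5 = 13.1925
  Sum = 139.985 µg/mL·h
Extrapolated tail: C_last / k_e = 7.51 / 0.196 = 38.316
AUC_0→∞ = 139.985 + 38.316 = 178.301 µg/mL·h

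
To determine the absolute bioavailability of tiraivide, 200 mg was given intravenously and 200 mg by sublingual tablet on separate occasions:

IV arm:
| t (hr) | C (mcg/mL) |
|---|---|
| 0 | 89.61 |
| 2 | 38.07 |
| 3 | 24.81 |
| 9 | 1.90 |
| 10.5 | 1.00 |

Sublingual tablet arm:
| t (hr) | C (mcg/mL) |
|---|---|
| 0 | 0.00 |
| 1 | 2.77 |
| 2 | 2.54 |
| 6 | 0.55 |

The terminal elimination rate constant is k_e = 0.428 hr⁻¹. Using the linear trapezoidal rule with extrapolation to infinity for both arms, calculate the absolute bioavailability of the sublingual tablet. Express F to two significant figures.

F = 0.047

Trapezoidal AUC_0→10.5 (IV):
  [0→2]: (89.61+38.07)/2 × 2 = 127.68
  [2→3]: (38.07+24.81)/2 × 1 = 31.44
  [3→9]: (24.81+1.90)/2 × 6 = 80.13
  [9→10.5]: (1.90+1.00)/2 × 1.5 = 2.175
  Sum = 241.425 mcg/mL·hr
IV tail: 1.00/0.428 = 2.336; AUC_iv,0→∞ = 241.425 + 2.336 = 243.761 mcg/mL·hr
Trapezoidal AUC_0→6 (sublingual tablet):
  [0→1]: (0.00+2.77)/2 × 1 = 1.385
  [1→2]: (2.77+2.54)/2 × 1 = 2.655
  [2→6]: (2.54+0.55)/2 × 4 = 6.18
  Sum = 10.22 mcg/mL·hr
sublingual tablet tail: 0.55/0.428 = 1.285; AUC_ev,0→∞ = 10.22 + 1.285 = 11.505 mcg/mL·hr
F = (AUC_ev/D_ev)/(AUC_iv/D_iv) = (11.505/200)/(243.761/200) = 0.057525/1.218805 = 0.0472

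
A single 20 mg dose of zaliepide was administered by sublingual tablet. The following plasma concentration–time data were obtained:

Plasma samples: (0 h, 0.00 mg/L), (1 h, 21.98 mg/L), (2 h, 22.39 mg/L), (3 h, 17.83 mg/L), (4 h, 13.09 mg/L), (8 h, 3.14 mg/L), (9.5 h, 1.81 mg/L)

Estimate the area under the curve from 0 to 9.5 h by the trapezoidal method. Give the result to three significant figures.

AUC = 105 mg/L·h

Trapezoidal AUC_0→9.5:
  [0→1]: (0.00+21.98)/2 × 1 = 10.99
  [1→2]: (21.98+22.39)/2 × 1 = 22.185
  [2→3]: (22.39+17.83)/2 × 1 = 20.11
  [3→4]: (17.83+13.09)/2 × 1 = 15.46
  [4→8]: (13.09+3.14)/2 × 4 = 32.46
  [8→9.5]: (3.14+1.81)/2 × 1.5 = 3.7125
  Sum = 104.9175 mg/L·h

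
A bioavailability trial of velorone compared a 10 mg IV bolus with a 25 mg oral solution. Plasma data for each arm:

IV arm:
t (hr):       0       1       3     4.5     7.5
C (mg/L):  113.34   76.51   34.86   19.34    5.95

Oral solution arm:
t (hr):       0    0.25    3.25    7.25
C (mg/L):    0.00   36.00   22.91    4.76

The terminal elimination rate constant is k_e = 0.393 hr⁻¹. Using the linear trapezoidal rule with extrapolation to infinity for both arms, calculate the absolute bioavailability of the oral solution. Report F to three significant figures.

Trapezoidal AUC_0→7.5 (IV):
  [0→1]: (113.34+76.51)/2 × 1 = 94.925
  [1→3]: (76.51+34.86)/2 × 2 = 111.37
  [3→4.5]: (34.86+19.34)/2 × 1.5 = 40.65
  [4.5→7.5]: (19.34+5.95)/2 × 3 = 37.935
  Sum = 284.88 mg/L·hr
IV tail: 5.95/0.393 = 15.140; AUC_iv,0→∞ = 284.88 + 15.140 = 300.02 mg/L·hr
Trapezoidal AUC_0→7.25 (oral solution):
  [0→0.25]: (0.00+36.00)/2 × 0.25 = 4.5
  [0.25→3.25]: (36.00+22.91)/2 × 3 = 88.365
  [3.25→7.25]: (22.91+4.76)/2 × 4 = 55.34
  Sum = 148.205 mg/L·hr
oral solution tail: 4.76/0.393 = 12.112; AUC_ev,0→∞ = 148.205 + 12.112 = 160.317 mg/L·hr
F = (AUC_ev/D_ev)/(AUC_iv/D_iv) = (160.317/25)/(300.02/10) = 6.41268/30.002 = 0.2137

F = 0.214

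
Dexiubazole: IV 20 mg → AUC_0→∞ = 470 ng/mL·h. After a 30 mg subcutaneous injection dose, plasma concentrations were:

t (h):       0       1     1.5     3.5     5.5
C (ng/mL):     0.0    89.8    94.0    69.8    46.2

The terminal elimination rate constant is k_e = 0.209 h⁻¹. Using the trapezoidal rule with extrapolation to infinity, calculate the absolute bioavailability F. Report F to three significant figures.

Trapezoidal AUC_0→5.5 (subcutaneous injection):
  [0→1]: (0.0+89.8)/2 × 1 = 44.9
  [1→1.5]: (89.8+94.0)/2 × 0.5 = 45.95
  [1.5→3.5]: (94.0+69.8)/2 × 2 = 163.8
  [3.5→5.5]: (69.8+46.2)/2 × 2 = 116.0
  Sum = 370.65 ng/mL·h
Tail: C_last/k_e = 46.2/0.209 = 221.053
AUC_0→∞ (subcutaneous injection) = 370.65 + 221.053 = 591.703 ng/mL·h
F = (AUC_ev/D_ev)/(AUC_iv/D_iv) = (591.703/30)/(470/20) = 19.7234/23.5 = 0.8393

F = 0.839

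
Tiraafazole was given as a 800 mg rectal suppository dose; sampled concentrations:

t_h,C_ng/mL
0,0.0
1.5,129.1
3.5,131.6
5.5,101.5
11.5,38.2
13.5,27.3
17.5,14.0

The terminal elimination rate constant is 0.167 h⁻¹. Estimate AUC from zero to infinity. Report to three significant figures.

AUC = 1240 ng/mL·h

Trapezoidal AUC_0→17.5:
  [0→1.5]: (0.0+129.1)/2 × 1.5 = 96.825
  [1.5→3.5]: (129.1+131.6)/2 × 2 = 260.7
  [3.5→5.5]: (131.6+101.5)/2 × 2 = 233.1
  [5.5→11.5]: (101.5+38.2)/2 × 6 = 419.1
  [11.5→13.5]: (38.2+27.3)/2 × 2 = 65.5
  [13.5→17.5]: (27.3+14.0)/2 × 4 = 82.6
  Sum = 1157.825 ng/mL·h
Extrapolated tail: C_last / k_e = 14.0 / 0.167 = 83.832
AUC_0→∞ = 1157.825 + 83.832 = 1241.657 ng/mL·h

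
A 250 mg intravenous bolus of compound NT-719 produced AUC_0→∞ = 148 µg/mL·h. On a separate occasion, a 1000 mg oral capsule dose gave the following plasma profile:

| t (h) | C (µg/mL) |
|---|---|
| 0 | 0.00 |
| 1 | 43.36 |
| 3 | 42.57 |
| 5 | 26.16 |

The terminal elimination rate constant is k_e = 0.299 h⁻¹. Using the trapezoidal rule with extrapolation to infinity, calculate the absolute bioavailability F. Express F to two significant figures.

Trapezoidal AUC_0→5 (oral capsule):
  [0→1]: (0.00+43.36)/2 × 1 = 21.68
  [1→3]: (43.36+42.57)/2 × 2 = 85.93
  [3→5]: (42.57+26.16)/2 × 2 = 68.73
  Sum = 176.34 µg/mL·h
Tail: C_last/k_e = 26.16/0.299 = 87.492
AUC_0→∞ (oral capsule) = 176.34 + 87.492 = 263.832 µg/mL·h
F = (AUC_ev/D_ev)/(AUC_iv/D_iv) = (263.832/1000)/(148/250) = 0.263832/0.592 = 0.4457

F = 0.45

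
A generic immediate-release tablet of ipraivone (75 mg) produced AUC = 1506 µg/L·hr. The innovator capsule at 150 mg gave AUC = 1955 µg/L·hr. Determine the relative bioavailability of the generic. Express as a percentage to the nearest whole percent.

F_rel = (AUC_test/D_test) / (AUC_ref/D_ref)
      = (1506/75) / (1955/150)
      = 20.08 / 13.0333 = 1.5407 = 154.07%

F_rel = 154%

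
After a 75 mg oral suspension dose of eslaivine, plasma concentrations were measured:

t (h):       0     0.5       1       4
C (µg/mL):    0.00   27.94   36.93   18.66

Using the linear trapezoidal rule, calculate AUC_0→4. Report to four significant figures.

AUC = 106.6 µg/mL·h

Trapezoidal AUC_0→4:
  [0→0.5]: (0.00+27.94)/2 × 0.5 = 6.985
  [0.5→1]: (27.94+36.93)/2 × 0.5 = 16.2175
  [1→4]: (36.93+18.66)/2 × 3 = 83.385
  Sum = 106.5875 µg/mL·h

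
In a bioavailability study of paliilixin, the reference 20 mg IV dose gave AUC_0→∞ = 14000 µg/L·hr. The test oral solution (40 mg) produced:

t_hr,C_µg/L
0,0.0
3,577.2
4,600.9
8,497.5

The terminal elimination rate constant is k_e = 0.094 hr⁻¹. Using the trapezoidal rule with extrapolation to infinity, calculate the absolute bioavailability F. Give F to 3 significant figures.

F = 0.319

Trapezoidal AUC_0→8 (oral solution):
  [0→3]: (0.0+577.2)/2 × 3 = 865.8
  [3→4]: (577.2+600.9)/2 × 1 = 589.05
  [4→8]: (600.9+497.5)/2 × 4 = 2196.8
  Sum = 3651.65 µg/L·hr
Tail: C_last/k_e = 497.5/0.094 = 5292.553
AUC_0→∞ (oral solution) = 3651.65 + 5292.553 = 8944.203 µg/L·hr
F = (AUC_ev/D_ev)/(AUC_iv/D_iv) = (8944.203/40)/(14000/20) = 223.605/700 = 0.3194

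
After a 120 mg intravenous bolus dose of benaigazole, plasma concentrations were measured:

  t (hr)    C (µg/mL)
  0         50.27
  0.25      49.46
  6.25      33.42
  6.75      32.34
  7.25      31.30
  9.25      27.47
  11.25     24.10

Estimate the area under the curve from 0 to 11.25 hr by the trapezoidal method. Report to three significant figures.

Trapezoidal AUC_0→11.25:
  [0→0.25]: (50.27+49.46)/2 × 0.25 = 12.46625
  [0.25→6.25]: (49.46+33.42)/2 × 6 = 248.64
  [6.25→6.75]: (33.42+32.34)/2 × 0.5 = 16.44
  [6.75→7.25]: (32.34+31.30)/2 × 0.5 = 15.91
  [7.25→9.25]: (31.30+27.47)/2 × 2 = 58.77
  [9.25→11.25]: (27.47+24.10)/2 × 2 = 51.57
  Sum = 403.79625 µg/mL·hr

AUC = 404 µg/mL·hr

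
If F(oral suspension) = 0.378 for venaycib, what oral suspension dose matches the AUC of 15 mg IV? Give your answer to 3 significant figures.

D_oral = 39.7 mg

For equal systemic exposure: F × D_ev = D_iv
D_ev = D_iv / F = 15 / 0.378 = 39.6825 mg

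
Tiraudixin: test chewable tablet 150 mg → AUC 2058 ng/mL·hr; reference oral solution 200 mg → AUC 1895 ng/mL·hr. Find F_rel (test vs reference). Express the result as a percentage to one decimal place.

F_rel = (AUC_test/D_test) / (AUC_ref/D_ref)
      = (2058/150) / (1895/200)
      = 13.72 / 9.475 = 1.4480 = 144.80%

F_rel = 144.8%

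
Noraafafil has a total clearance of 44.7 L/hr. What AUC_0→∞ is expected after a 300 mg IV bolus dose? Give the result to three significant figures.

AUC = 6.71 mg/L·hr

AUC_0→∞ = Dose_iv / CL
        = 300 / 44.7 = 6.71141 mg/L·hr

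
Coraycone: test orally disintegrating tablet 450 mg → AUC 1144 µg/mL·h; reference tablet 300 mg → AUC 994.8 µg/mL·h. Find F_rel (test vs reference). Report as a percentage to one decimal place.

F_rel = (AUC_test/D_test) / (AUC_ref/D_ref)
      = (1144/450) / (994.8/300)
      = 2.54222 / 3.316 = 0.7667 = 76.67%

F_rel = 76.7%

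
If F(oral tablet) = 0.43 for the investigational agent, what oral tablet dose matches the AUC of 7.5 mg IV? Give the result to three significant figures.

D_oral = 17.4 mg

For equal systemic exposure: F × D_ev = D_iv
D_ev = D_iv / F = 7.5 / 0.43 = 17.4419 mg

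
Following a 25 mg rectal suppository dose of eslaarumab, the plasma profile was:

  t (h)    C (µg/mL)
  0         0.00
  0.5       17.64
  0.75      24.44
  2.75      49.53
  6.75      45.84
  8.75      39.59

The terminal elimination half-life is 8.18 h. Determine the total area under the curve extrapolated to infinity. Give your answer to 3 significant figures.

AUC = 827 µg/mL·h

Trapezoidal AUC_0→8.75:
  [0→0.5]: (0.00+17.64)/2 × 0.5 = 4.41
  [0.5→0.75]: (17.64+24.44)/2 × 0.25 = 5.26
  [0.75→2.75]: (24.44+49.53)/2 × 2 = 73.97
  [2.75→6.75]: (49.53+45.84)/2 × 4 = 190.74
  [6.75→8.75]: (45.84+39.59)/2 × 2 = 85.43
  Sum = 359.81 µg/mL·h
k_e = ln2 / t½ = 0.693147 / 8.18 = 0.0847 h^-1
Extrapolated tail: C_last / k_e = 39.59 / 0.0847 = 467.414
AUC_0→∞ = 359.81 + 467.414 = 827.224 µg/mL·h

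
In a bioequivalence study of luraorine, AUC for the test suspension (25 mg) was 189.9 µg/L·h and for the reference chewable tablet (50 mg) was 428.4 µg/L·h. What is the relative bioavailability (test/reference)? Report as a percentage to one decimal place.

F_rel = (AUC_test/D_test) / (AUC_ref/D_ref)
      = (189.9/25) / (428.4/50)
      = 7.596 / 8.568 = 0.8866 = 88.66%

F_rel = 88.7%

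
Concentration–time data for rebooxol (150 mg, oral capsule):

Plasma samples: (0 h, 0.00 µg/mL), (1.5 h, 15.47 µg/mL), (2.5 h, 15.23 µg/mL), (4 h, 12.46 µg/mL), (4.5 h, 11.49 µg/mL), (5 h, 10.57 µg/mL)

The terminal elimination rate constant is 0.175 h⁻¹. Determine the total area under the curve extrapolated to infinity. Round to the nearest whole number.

AUC = 120 µg/mL·h

Trapezoidal AUC_0→5:
  [0→1.5]: (0.00+15.47)/2 × 1.5 = 11.6025
  [1.5→2.5]: (15.47+15.23)/2 × 1 = 15.35
  [2.5→4]: (15.23+12.46)/2 × 1.5 = 20.7675
  [4→4.5]: (12.46+11.49)/2 × 0.5 = 5.9875
  [4.5→5]: (11.49+10.57)/2 × 0.5 = 5.515
  Sum = 59.2225 µg/mL·h
Extrapolated tail: C_last / k_e = 10.57 / 0.175 = 60.400
AUC_0→∞ = 59.2225 + 60.400 = 119.6225 µg/mL·h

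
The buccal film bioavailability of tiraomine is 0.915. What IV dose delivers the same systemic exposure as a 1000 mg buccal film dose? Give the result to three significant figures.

D_iv = 915 mg

Systemic exposure from an extravascular dose = F × D_ev, so the equivalent IV dose is F × D_ev.
D_iv = F × D_ev = 0.915 × 1000 = 915 mg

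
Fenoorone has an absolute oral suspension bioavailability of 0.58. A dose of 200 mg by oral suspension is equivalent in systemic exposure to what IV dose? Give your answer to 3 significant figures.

D_iv = 116 mg

Systemic exposure from an extravascular dose = F × D_ev, so the equivalent IV dose is F × D_ev.
D_iv = F × D_ev = 0.58 × 200 = 116 mg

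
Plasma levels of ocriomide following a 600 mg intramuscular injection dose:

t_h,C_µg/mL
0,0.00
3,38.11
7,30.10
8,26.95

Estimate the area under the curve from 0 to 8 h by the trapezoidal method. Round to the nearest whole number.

AUC = 222 µg/mL·h

Trapezoidal AUC_0→8:
  [0→3]: (0.00+38.11)/2 × 3 = 57.165
  [3→7]: (38.11+30.10)/2 × 4 = 136.42
  [7→8]: (30.10+26.95)/2 × 1 = 28.525
  Sum = 222.11 µg/mL·h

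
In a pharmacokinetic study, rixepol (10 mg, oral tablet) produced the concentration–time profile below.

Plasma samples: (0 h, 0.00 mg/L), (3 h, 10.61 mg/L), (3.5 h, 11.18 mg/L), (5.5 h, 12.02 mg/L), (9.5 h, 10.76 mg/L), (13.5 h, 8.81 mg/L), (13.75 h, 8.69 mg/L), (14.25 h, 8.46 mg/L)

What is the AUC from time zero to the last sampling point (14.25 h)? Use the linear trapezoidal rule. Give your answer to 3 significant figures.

AUC = 136 mg/L·h

Trapezoidal AUC_0→14.25:
  [0→3]: (0.00+10.61)/2 × 3 = 15.915
  [3→3.5]: (10.61+11.18)/2 × 0.5 = 5.4475
  [3.5→5.5]: (11.18+12.02)/2 × 2 = 23.2
  [5.5→9.5]: (12.02+10.76)/2 × 4 = 45.56
  [9.5→13.5]: (10.76+8.81)/2 × 4 = 39.14
  [13.5→13.75]: (8.81+8.69)/2 × 0.25 = 2.1875
  [13.75→14.25]: (8.69+8.46)/2 × 0.5 = 4.2875
  Sum = 135.7375 mg/L·h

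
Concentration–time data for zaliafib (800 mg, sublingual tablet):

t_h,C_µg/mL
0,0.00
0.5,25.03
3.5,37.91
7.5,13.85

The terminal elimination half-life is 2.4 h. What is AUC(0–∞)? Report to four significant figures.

Trapezoidal AUC_0→7.5:
  [0→0.5]: (0.00+25.03)/2 × 0.5 = 6.2575
  [0.5→3.5]: (25.03+37.91)/2 × 3 = 94.41
  [3.5→7.5]: (37.91+13.85)/2 × 4 = 103.52
  Sum = 204.1875 µg/mL·h
k_e = ln2 / t½ = 0.693147 / 2.4 = 0.2888 h^-1
Extrapolated tail: C_last / k_e = 13.85 / 0.2888 = 47.957
AUC_0→∞ = 204.1875 + 47.957 = 252.1445 µg/mL·h

AUC = 252.1 µg/mL·h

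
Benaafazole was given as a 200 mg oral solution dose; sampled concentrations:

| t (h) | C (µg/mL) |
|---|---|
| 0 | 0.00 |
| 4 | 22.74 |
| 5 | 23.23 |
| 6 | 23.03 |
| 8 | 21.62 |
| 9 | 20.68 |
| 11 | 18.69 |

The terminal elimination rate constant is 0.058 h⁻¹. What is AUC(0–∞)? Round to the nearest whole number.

Trapezoidal AUC_0→11:
  [0→4]: (0.00+22.74)/2 × 4 = 45.48
  [4→5]: (22.74+23.23)/2 × 1 = 22.985
  [5→6]: (23.23+23.03)/2 × 1 = 23.13
  [6→8]: (23.03+21.62)/2 × 2 = 44.65
  [8→9]: (21.62+20.68)/2 × 1 = 21.15
  [9→11]: (20.68+18.69)/2 × 2 = 39.37
  Sum = 196.765 µg/mL·h
Extrapolated tail: C_last / k_e = 18.69 / 0.058 = 322.241
AUC_0→∞ = 196.765 + 322.241 = 519.006 µg/mL·h

AUC = 519 µg/mL·h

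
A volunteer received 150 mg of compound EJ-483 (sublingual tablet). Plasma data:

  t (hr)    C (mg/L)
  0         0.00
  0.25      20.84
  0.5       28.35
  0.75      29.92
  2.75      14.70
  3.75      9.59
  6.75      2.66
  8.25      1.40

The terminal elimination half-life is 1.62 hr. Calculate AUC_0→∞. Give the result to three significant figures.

Trapezoidal AUC_0→8.25:
  [0→0.25]: (0.00+20.84)/2 × 0.25 = 2.605
  [0.25→0.5]: (20.84+28.35)/2 × 0.25 = 6.14875
  [0.5→0.75]: (28.35+29.92)/2 × 0.25 = 7.28375
  [0.75→2.75]: (29.92+14.70)/2 × 2 = 44.62
  [2.75→3.75]: (14.70+9.59)/2 × 1 = 12.145
  [3.75→6.75]: (9.59+2.66)/2 × 3 = 18.375
  [6.75→8.25]: (2.66+1.40)/2 × 1.5 = 3.045
  Sum = 94.2225 mg/L·hr
k_e = ln2 / t½ = 0.693147 / 1.62 = 0.4279 hr^-1
Extrapolated tail: C_last / k_e = 1.40 / 0.4279 = 3.272
AUC_0→∞ = 94.2225 + 3.272 = 97.4945 mg/L·hr

AUC = 97.5 mg/L·hr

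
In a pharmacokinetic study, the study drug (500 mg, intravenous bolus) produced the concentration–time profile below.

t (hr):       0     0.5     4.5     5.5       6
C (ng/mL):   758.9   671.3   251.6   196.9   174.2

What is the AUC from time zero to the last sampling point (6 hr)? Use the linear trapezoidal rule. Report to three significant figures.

Trapezoidal AUC_0→6:
  [0→0.5]: (758.9+671.3)/2 × 0.5 = 357.55
  [0.5→4.5]: (671.3+251.6)/2 × 4 = 1845.8
  [4.5→5.5]: (251.6+196.9)/2 × 1 = 224.25
  [5.5→6]: (196.9+174.2)/2 × 0.5 = 92.775
  Sum = 2520.375 ng/mL·hr

AUC = 2520 ng/mL·hr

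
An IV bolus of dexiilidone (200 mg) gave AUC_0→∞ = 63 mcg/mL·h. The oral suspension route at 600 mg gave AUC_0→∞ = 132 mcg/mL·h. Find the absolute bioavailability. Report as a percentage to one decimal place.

F = (AUC_ev / D_ev) / (AUC_iv / D_iv)
  = (132/600) / (63/200)
  = 0.22 / 0.315 = 0.6984
  = 69.84%

F = 69.8%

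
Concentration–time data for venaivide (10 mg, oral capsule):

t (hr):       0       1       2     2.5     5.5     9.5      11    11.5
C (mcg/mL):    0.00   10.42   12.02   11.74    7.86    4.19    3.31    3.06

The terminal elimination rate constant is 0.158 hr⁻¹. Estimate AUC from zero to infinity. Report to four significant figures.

AUC = 102.5 mcg/mL·hr

Trapezoidal AUC_0→11.5:
  [0→1]: (0.00+10.42)/2 × 1 = 5.21
  [1→2]: (10.42+12.02)/2 × 1 = 11.22
  [2→2.5]: (12.02+11.74)/2 × 0.5 = 5.94
  [2.5→5.5]: (11.74+7.86)/2 × 3 = 29.4
  [5.5→9.5]: (7.86+4.19)/2 × 4 = 24.1
  [9.5→11]: (4.19+3.31)/2 × 1.5 = 5.625
  [11→11.5]: (3.31+3.06)/2 × 0.5 = 1.5925
  Sum = 83.0875 mcg/mL·hr
Extrapolated tail: C_last / k_e = 3.06 / 0.158 = 19.367
AUC_0→∞ = 83.0875 + 19.367 = 102.4545 mcg/mL·hr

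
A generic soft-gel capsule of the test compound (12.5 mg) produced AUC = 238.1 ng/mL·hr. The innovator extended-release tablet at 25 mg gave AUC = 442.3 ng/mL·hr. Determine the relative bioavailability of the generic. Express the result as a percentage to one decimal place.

F_rel = (AUC_test/D_test) / (AUC_ref/D_ref)
      = (238.1/12.5) / (442.3/25)
      = 19.048 / 17.692 = 1.0766 = 107.66%

F_rel = 107.7%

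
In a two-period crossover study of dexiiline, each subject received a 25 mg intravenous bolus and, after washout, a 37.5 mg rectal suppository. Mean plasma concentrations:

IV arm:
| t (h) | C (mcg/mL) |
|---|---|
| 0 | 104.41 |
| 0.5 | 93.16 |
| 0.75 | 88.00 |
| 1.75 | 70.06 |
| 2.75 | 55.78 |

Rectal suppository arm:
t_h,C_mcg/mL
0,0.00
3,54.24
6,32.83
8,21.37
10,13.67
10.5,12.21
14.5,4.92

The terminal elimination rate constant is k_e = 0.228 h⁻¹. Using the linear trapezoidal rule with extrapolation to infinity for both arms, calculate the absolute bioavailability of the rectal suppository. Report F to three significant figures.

F = 0.528

Trapezoidal AUC_0→2.75 (IV):
  [0→0.5]: (104.41+93.16)/2 × 0.5 = 49.3925
  [0.5→0.75]: (93.16+88.00)/2 × 0.25 = 22.645
  [0.75→1.75]: (88.00+70.06)/2 × 1 = 79.03
  [1.75→2.75]: (70.06+55.78)/2 × 1 = 62.92
  Sum = 213.9875 mcg/mL·h
IV tail: 55.78/0.228 = 244.649; AUC_iv,0→∞ = 213.9875 + 244.649 = 458.6365 mcg/mL·h
Trapezoidal AUC_0→14.5 (rectal suppository):
  [0→3]: (0.00+54.24)/2 × 3 = 81.36
  [3→6]: (54.24+32.83)/2 × 3 = 130.605
  [6→8]: (32.83+21.37)/2 × 2 = 54.2
  [8→10]: (21.37+13.67)/2 × 2 = 35.04
  [10→10.5]: (13.67+12.21)/2 × 0.5 = 6.47
  [10.5→14.5]: (12.21+4.92)/2 × 4 = 34.26
  Sum = 341.935 mcg/mL·h
rectal suppository tail: 4.92/0.228 = 21.579; AUC_ev,0→∞ = 341.935 + 21.579 = 363.514 mcg/mL·h
F = (AUC_ev/D_ev)/(AUC_iv/D_iv) = (363.514/37.5)/(458.6365/25) = 9.69371/18.34546 = 0.5284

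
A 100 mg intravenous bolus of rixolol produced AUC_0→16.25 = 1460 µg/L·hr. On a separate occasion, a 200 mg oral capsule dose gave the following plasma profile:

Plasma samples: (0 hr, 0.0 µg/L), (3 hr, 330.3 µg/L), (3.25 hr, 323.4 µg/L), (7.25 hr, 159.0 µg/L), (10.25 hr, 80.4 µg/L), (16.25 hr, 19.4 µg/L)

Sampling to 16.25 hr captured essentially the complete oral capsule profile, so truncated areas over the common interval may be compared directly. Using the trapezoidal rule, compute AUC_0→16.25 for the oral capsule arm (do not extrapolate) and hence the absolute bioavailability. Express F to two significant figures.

F = 0.75

Trapezoidal AUC_0→16.25 (oral capsule):
  [0→3]: (0.0+330.3)/2 × 3 = 495.45
  [3→3.25]: (330.3+323.4)/2 × 0.25 = 81.7125
  [3.25→7.25]: (323.4+159.0)/2 × 4 = 964.8
  [7.25→10.25]: (159.0+80.4)/2 × 3 = 359.1
  [10.25→16.25]: (80.4+19.4)/2 × 6 = 299.4
  Sum = 2200.4625 µg/L·hr
F = (AUC_ev/D_ev)/(AUC_iv/D_iv) = (2200.4625/200)/(1460/100) = 11.0023/14.6 = 0.7536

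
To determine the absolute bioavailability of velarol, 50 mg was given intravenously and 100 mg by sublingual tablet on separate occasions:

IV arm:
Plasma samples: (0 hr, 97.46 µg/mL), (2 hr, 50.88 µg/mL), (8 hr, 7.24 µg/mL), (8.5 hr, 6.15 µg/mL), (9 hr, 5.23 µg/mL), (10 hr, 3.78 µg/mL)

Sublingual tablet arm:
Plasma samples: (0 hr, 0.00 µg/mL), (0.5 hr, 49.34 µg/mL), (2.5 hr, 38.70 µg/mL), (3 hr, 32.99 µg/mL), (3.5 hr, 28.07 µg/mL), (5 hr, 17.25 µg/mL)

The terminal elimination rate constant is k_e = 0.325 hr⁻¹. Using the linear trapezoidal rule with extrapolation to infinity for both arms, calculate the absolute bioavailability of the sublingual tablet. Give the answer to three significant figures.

Trapezoidal AUC_0→10 (IV):
  [0→2]: (97.46+50.88)/2 × 2 = 148.34
  [2→8]: (50.88+7.24)/2 × 6 = 174.36
  [8→8.5]: (7.24+6.15)/2 × 0.5 = 3.3475
  [8.5→9]: (6.15+5.23)/2 × 0.5 = 2.845
  [9→10]: (5.23+3.78)/2 × 1 = 4.505
  Sum = 333.3975 µg/mL·hr
IV tail: 3.78/0.325 = 11.631; AUC_iv,0→∞ = 333.3975 + 11.631 = 345.0285 µg/mL·hr
Trapezoidal AUC_0→5 (sublingual tablet):
  [0→0.5]: (0.00+49.34)/2 × 0.5 = 12.335
  [0.5→2.5]: (49.34+38.70)/2 × 2 = 88.04
  [2.5→3]: (38.70+32.99)/2 × 0.5 = 17.9225
  [3→3.5]: (32.99+28.07)/2 × 0.5 = 15.265
  [3.5→5]: (28.07+17.25)/2 × 1.5 = 33.99
  Sum = 167.5525 µg/mL·hr
sublingual tablet tail: 17.25/0.325 = 53.077; AUC_ev,0→∞ = 167.5525 + 53.077 = 220.6295 µg/mL·hr
F = (AUC_ev/D_ev)/(AUC_iv/D_iv) = (220.6295/100)/(345.0285/50) = 2.206295/6.90057 = 0.3197

F = 0.320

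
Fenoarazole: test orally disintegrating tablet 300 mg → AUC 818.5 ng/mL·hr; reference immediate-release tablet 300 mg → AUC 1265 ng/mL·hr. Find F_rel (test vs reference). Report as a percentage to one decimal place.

F_rel = (AUC_test/D_test) / (AUC_ref/D_ref)
      = (818.5/300) / (1265/300)
      = 2.72833 / 4.21667 = 0.6470 = 64.70%

F_rel = 64.7%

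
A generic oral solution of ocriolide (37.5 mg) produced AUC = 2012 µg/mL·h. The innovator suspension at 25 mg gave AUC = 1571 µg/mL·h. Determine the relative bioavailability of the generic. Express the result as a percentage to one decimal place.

F_rel = 85.4%

F_rel = (AUC_test/D_test) / (AUC_ref/D_ref)
      = (2012/37.5) / (1571/25)
      = 53.6533 / 62.84 = 0.8538 = 85.38%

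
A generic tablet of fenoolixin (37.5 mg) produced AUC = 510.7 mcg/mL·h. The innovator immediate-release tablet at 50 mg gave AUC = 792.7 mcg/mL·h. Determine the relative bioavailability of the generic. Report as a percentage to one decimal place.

F_rel = (AUC_test/D_test) / (AUC_ref/D_ref)
      = (510.7/37.5) / (792.7/50)
      = 13.6187 / 15.854 = 0.8590 = 85.90%

F_rel = 85.9%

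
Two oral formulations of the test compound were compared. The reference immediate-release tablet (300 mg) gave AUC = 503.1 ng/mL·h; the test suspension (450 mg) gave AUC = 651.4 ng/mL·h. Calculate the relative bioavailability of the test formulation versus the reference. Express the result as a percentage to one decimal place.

F_rel = 86.3%

F_rel = (AUC_test/D_test) / (AUC_ref/D_ref)
      = (651.4/450) / (503.1/300)
      = 1.44756 / 1.677 = 0.8632 = 86.32%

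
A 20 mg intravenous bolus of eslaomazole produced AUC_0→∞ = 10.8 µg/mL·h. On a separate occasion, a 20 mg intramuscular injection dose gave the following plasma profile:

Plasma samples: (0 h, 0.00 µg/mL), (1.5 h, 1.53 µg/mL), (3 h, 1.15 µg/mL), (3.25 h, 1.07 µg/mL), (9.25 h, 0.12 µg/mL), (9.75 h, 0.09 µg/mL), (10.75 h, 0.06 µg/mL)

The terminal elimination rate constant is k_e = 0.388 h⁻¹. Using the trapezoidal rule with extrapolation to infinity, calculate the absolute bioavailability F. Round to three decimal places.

Trapezoidal AUC_0→10.75 (intramuscular injection):
  [0→1.5]: (0.00+1.53)/2 × 1.5 = 1.1475
  [1.5→3]: (1.53+1.15)/2 × 1.5 = 2.01
  [3→3.25]: (1.15+1.07)/2 × 0.25 = 0.2775
  [3.25→9.25]: (1.07+0.12)/2 × 6 = 3.57
  [9.25→9.75]: (0.12+0.09)/2 × 0.5 = 0.0525
  [9.75→10.75]: (0.09+0.06)/2 × 1 = 0.075
  Sum = 7.1325 µg/mL·h
Tail: C_last/k_e = 0.06/0.388 = 0.155
AUC_0→∞ (intramuscular injection) = 7.1325 + 0.155 = 7.2875 µg/mL·h
F = (AUC_ev/D_ev)/(AUC_iv/D_iv) = (7.2875/20)/(10.8/20) = 0.364375/0.54 = 0.6748

F = 0.675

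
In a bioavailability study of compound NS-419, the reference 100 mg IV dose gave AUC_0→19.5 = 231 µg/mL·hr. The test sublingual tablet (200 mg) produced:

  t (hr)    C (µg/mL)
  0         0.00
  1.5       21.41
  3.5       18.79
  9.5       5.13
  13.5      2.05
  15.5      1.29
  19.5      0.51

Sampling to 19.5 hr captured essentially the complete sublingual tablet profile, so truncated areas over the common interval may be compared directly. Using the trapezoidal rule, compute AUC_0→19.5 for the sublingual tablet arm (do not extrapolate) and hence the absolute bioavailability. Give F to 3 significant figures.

Trapezoidal AUC_0→19.5 (sublingual tablet):
  [0→1.5]: (0.00+21.41)/2 × 1.5 = 16.0575
  [1.5→3.5]: (21.41+18.79)/2 × 2 = 40.2
  [3.5→9.5]: (18.79+5.13)/2 × 6 = 71.76
  [9.5→13.5]: (5.13+2.05)/2 × 4 = 14.36
  [13.5→15.5]: (2.05+1.29)/2 × 2 = 3.34
  [15.5→19.5]: (1.29+0.51)/2 × 4 = 3.6
  Sum = 149.3175 µg/mL·hr
F = (AUC_ev/D_ev)/(AUC_iv/D_iv) = (149.3175/200)/(231/100) = 0.7465875/2.31 = 0.3232

F = 0.323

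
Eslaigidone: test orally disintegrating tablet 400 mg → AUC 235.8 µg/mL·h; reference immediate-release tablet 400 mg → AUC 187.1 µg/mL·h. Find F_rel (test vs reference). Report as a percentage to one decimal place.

F_rel = (AUC_test/D_test) / (AUC_ref/D_ref)
      = (235.8/400) / (187.1/400)
      = 0.5895 / 0.46775 = 1.2603 = 126.03%

F_rel = 126.0%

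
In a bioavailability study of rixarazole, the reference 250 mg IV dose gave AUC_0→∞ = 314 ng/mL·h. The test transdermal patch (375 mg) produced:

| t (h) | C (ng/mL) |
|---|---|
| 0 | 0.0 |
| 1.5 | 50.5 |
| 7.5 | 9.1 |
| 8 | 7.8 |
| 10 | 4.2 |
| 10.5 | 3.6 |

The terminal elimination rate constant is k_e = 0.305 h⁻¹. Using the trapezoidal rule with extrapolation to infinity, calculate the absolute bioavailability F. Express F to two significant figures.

Trapezoidal AUC_0→10.5 (transdermal patch):
  [0→1.5]: (0.0+50.5)/2 × 1.5 = 37.875
  [1.5→7.5]: (50.5+9.1)/2 × 6 = 178.8
  [7.5→8]: (9.1+7.8)/2 × 0.5 = 4.225
  [8→10]: (7.8+4.2)/2 × 2 = 12.0
  [10→10.5]: (4.2+3.6)/2 × 0.5 = 1.95
  Sum = 234.85 ng/mL·h
Tail: C_last/k_e = 3.6/0.305 = 11.803
AUC_0→∞ (transdermal patch) = 234.85 + 11.803 = 246.653 ng/mL·h
F = (AUC_ev/D_ev)/(AUC_iv/D_iv) = (246.653/375)/(314/250) = 0.657741/1.256 = 0.5237

F = 0.52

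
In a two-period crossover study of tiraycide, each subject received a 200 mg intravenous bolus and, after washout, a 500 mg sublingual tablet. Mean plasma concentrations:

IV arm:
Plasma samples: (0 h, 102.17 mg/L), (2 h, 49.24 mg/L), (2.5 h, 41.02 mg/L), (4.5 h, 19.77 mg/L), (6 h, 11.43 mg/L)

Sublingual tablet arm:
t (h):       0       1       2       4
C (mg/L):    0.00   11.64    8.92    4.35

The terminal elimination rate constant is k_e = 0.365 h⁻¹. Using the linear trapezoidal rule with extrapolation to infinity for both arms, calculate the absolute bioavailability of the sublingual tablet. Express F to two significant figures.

F = 0.057

Trapezoidal AUC_0→6 (IV):
  [0→2]: (102.17+49.24)/2 × 2 = 151.41
  [2→2.5]: (49.24+41.02)/2 × 0.5 = 22.565
  [2.5→4.5]: (41.02+19.77)/2 × 2 = 60.79
  [4.5→6]: (19.77+11.43)/2 × 1.5 = 23.4
  Sum = 258.165 mg/L·h
IV tail: 11.43/0.365 = 31.315; AUC_iv,0→∞ = 258.165 + 31.315 = 289.48 mg/L·h
Trapezoidal AUC_0→4 (sublingual tablet):
  [0→1]: (0.00+11.64)/2 × 1 = 5.82
  [1→2]: (11.64+8.92)/2 × 1 = 10.28
  [2→4]: (8.92+4.35)/2 × 2 = 13.27
  Sum = 29.37 mg/L·h
sublingual tablet tail: 4.35/0.365 = 11.918; AUC_ev,0→∞ = 29.37 + 11.918 = 41.288 mg/L·h
F = (AUC_ev/D_ev)/(AUC_iv/D_iv) = (41.288/500)/(289.48/200) = 0.082576/1.4474 = 0.0571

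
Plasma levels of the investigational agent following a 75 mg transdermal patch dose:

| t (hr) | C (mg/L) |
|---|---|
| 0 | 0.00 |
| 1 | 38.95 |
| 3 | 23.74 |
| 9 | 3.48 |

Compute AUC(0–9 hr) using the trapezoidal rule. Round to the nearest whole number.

Trapezoidal AUC_0→9:
  [0→1]: (0.00+38.95)/2 × 1 = 19.475
  [1→3]: (38.95+23.74)/2 × 2 = 62.69
  [3→9]: (23.74+3.48)/2 × 6 = 81.66
  Sum = 163.825 mg/L·hr

AUC = 164 mg/L·hr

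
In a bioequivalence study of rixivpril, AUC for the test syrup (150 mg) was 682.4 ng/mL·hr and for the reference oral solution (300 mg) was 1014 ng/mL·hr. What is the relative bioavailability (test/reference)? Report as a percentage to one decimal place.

F_rel = (AUC_test/D_test) / (AUC_ref/D_ref)
      = (682.4/150) / (1014/300)
      = 4.54933 / 3.38 = 1.3460 = 134.60%

F_rel = 134.6%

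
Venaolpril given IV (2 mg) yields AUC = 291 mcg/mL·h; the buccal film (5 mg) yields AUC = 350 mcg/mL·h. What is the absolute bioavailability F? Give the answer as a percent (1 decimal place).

F = (AUC_ev / D_ev) / (AUC_iv / D_iv)
  = (350/5) / (291/2)
  = 70 / 145.5 = 0.4811
  = 48.11%

F = 48.1%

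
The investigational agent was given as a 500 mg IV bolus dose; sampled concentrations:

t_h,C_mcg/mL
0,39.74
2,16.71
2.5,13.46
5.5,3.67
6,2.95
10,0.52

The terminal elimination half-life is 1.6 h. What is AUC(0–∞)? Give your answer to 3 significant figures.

Trapezoidal AUC_0→10:
  [0→2]: (39.74+16.71)/2 × 2 = 56.45
  [2→2.5]: (16.71+13.46)/2 × 0.5 = 7.5425
  [2.5→5.5]: (13.46+3.67)/2 × 3 = 25.695
  [5.5→6]: (3.67+2.95)/2 × 0.5 = 1.655
  [6→10]: (2.95+0.52)/2 × 4 = 6.94
  Sum = 98.2825 mcg/mL·h
k_e = ln2 / t½ = 0.693147 / 1.6 = 0.4332 h^-1
Extrapolated tail: C_last / k_e = 0.52 / 0.4332 = 1.200
AUC_0→∞ = 98.2825 + 1.200 = 99.4825 mcg/mL·h

AUC = 99.5 mcg/mL·h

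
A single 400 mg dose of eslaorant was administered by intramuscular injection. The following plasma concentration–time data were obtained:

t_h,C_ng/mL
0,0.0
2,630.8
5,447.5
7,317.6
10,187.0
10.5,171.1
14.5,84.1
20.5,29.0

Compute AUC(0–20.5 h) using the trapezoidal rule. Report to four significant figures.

Trapezoidal AUC_0→20.5:
  [0→2]: (0.0+630.8)/2 × 2 = 630.8
  [2→5]: (630.8+447.5)/2 × 3 = 1617.45
  [5→7]: (447.5+317.6)/2 × 2 = 765.1
  [7→10]: (317.6+187.0)/2 × 3 = 756.9
  [10→10.5]: (187.0+171.1)/2 × 0.5 = 89.525
  [10.5→14.5]: (171.1+84.1)/2 × 4 = 510.4
  [14.5→20.5]: (84.1+29.0)/2 × 6 = 339.3
  Sum = 4709.475 ng/mL·h

AUC = 4709 ng/mL·h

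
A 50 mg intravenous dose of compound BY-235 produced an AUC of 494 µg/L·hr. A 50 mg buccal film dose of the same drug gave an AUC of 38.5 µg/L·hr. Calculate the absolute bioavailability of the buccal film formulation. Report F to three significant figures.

F = (AUC_ev / D_ev) / (AUC_iv / D_iv)
  = (38.5/50) / (494/50)
  = 0.77 / 9.88 = 0.0779

F = 0.0779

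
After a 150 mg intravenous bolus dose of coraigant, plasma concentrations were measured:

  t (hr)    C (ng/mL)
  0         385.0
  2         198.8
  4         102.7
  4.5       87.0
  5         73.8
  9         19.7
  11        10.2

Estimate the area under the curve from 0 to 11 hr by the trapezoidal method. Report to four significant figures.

AUC = 1190 ng/mL·hr

Trapezoidal AUC_0→11:
  [0→2]: (385.0+198.8)/2 × 2 = 583.8
  [2→4]: (198.8+102.7)/2 × 2 = 301.5
  [4→4.5]: (102.7+87.0)/2 × 0.5 = 47.425
  [4.5→5]: (87.0+73.8)/2 × 0.5 = 40.2
  [5→9]: (73.8+19.7)/2 × 4 = 187.0
  [9→11]: (19.7+10.2)/2 × 2 = 29.9
  Sum = 1189.825 ng/mL·hr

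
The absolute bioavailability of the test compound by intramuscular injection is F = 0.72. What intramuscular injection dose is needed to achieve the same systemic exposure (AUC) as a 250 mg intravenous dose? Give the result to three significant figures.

For equal systemic exposure: F × D_ev = D_iv
D_ev = D_iv / F = 250 / 0.72 = 347.222 mg

D_intramuscular = 347 mg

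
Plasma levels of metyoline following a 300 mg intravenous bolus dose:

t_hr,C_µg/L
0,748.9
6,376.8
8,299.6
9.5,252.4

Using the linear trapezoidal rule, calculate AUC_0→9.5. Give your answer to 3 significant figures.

Trapezoidal AUC_0→9.5:
  [0→6]: (748.9+376.8)/2 × 6 = 3377.1
  [6→8]: (376.8+299.6)/2 × 2 = 676.4
  [8→9.5]: (299.6+252.4)/2 × 1.5 = 414.0
  Sum = 4467.5 µg/L·hr

AUC = 4470 µg/L·hr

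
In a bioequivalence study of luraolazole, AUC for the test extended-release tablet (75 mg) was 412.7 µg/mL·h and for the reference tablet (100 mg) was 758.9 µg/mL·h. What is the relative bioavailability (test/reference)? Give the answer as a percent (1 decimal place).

F_rel = (AUC_test/D_test) / (AUC_ref/D_ref)
      = (412.7/75) / (758.9/100)
      = 5.50267 / 7.589 = 0.7251 = 72.51%

F_rel = 72.5%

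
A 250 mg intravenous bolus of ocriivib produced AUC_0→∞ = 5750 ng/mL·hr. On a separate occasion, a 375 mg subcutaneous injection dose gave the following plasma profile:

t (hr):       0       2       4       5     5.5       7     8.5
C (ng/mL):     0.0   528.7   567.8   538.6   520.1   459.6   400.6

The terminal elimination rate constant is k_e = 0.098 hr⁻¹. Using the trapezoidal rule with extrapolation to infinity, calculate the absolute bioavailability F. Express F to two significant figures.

F = 0.92

Trapezoidal AUC_0→8.5 (subcutaneous injection):
  [0→2]: (0.0+528.7)/2 × 2 = 528.7
  [2→4]: (528.7+567.8)/2 × 2 = 1096.5
  [4→5]: (567.8+538.6)/2 × 1 = 553.2
  [5→5.5]: (538.6+520.1)/2 × 0.5 = 264.675
  [5.5→7]: (520.1+459.6)/2 × 1.5 = 734.775
  [7→8.5]: (459.6+400.6)/2 × 1.5 = 645.15
  Sum = 3823.0 ng/mL·hr
Tail: C_last/k_e = 400.6/0.098 = 4087.755
AUC_0→∞ (subcutaneous injection) = 3823.0 + 4087.755 = 7910.755 ng/mL·hr
F = (AUC_ev/D_ev)/(AUC_iv/D_iv) = (7910.755/375)/(5750/250) = 21.0953/23 = 0.9172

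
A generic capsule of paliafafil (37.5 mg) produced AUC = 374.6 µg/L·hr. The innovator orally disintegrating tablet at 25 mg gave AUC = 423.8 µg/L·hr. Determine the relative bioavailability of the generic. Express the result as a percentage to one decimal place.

F_rel = 58.9%

F_rel = (AUC_test/D_test) / (AUC_ref/D_ref)
      = (374.6/37.5) / (423.8/25)
      = 9.98933 / 16.952 = 0.5893 = 58.93%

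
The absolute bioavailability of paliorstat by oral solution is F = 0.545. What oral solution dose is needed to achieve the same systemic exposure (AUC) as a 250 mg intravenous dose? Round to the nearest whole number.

D_oral = 459 mg

For equal systemic exposure: F × D_ev = D_iv
D_ev = D_iv / F = 250 / 0.545 = 458.716 mg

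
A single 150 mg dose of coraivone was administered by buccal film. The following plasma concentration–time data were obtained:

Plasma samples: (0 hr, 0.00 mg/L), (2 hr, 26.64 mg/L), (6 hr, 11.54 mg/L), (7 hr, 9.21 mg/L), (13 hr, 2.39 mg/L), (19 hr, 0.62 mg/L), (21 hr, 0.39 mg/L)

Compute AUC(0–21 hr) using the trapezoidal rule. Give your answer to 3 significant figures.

AUC = 158 mg/L·hr

Trapezoidal AUC_0→21:
  [0→2]: (0.00+26.64)/2 × 2 = 26.64
  [2→6]: (26.64+11.54)/2 × 4 = 76.36
  [6→7]: (11.54+9.21)/2 × 1 = 10.375
  [7→13]: (9.21+2.39)/2 × 6 = 34.8
  [13→19]: (2.39+0.62)/2 × 6 = 9.03
  [19→21]: (0.62+0.39)/2 × 2 = 1.01
  Sum = 158.215 mg/L·hr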